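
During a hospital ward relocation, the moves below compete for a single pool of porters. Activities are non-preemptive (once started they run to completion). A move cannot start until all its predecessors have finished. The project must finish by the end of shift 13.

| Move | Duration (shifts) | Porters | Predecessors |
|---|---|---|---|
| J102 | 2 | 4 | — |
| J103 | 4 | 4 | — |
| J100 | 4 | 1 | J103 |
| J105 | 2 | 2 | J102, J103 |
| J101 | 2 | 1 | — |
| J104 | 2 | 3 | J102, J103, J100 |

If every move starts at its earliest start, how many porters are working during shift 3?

4

At early start, shift 3 has: J103.
Demand: 4 = 4.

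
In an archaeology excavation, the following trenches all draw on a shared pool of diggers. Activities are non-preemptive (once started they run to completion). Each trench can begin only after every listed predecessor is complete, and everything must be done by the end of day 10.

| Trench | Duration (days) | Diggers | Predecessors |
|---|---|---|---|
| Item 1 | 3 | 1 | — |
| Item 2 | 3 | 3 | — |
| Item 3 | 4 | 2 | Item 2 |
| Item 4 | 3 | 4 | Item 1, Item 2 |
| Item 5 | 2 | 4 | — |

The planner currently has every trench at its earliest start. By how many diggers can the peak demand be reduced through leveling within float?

2

Early-start peak: d1:8  d2:8  d3:4  d4:6  d5:6  d6:6  d7:2  d8:0  d9:0  d10:0 ⇒ 8.
Leveled (Item 1@1, Item 2@1, Item 3@4, Item 4@4, Item 5@7): d1:4  d2:4  d3:4  d4:6  d5:6  d6:6  d7:6  d8:4  d9:0  d10:0 ⇒ 6.
Reduction 8 − 6 = 2.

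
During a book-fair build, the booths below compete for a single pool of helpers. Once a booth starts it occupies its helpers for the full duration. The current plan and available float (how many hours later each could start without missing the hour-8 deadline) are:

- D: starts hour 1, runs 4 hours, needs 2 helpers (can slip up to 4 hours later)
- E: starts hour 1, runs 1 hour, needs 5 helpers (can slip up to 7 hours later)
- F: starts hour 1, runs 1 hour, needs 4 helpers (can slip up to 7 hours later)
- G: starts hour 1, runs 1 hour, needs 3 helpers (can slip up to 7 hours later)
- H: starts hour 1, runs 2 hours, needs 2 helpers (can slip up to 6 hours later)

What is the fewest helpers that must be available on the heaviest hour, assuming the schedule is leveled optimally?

Early-start (D@1, E@1, F@1, G@1, H@1) gives peak 16: h1:16  h2:4  h3:2  h4:2  h5:0  h6:0  h7:0  h8:0.
Shift E→5, F→6, H→2.
Schedule D@1, E@5, F@6, G@1, H@2: h1:5  h2:4  h3:4  h4:2  h5:5  h6:4  h7:0  h8:0 — peak 5.

5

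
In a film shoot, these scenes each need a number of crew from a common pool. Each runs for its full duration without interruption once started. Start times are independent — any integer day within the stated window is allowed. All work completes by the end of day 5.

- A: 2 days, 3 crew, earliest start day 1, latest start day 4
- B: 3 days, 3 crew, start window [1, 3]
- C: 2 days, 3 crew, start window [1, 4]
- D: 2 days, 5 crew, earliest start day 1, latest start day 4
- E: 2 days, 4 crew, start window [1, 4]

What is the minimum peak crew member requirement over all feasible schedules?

9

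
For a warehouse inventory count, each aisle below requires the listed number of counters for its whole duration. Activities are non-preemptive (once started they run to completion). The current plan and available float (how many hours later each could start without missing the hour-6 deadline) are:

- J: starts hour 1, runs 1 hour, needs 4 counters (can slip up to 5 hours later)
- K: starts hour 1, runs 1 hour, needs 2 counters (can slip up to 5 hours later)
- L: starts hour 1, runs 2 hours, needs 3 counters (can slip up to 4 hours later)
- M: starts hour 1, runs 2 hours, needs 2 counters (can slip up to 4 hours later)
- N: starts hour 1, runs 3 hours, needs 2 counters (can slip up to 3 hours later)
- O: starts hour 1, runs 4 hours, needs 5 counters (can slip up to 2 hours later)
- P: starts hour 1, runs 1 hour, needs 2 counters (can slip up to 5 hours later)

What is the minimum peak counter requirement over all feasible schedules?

Early-start (J@1, K@1, L@1, M@1, N@1, O@1, P@1) gives peak 20: h1:20  h2:12  h3:7  h4:5  h5:0  h6:0.
Shift L→2, N→4, O→3, P→2.
Schedule J@1, K@1, L@2, M@1, N@4, O@3, P@2: h1:8  h2:7  h3:8  h4:7  h5:7  h6:7 — peak 8.
Total counter-hours = 44 over 6 hours ⇒ peak ≥ ⌈44/6⌉ = 8, so 8 is optimal.

8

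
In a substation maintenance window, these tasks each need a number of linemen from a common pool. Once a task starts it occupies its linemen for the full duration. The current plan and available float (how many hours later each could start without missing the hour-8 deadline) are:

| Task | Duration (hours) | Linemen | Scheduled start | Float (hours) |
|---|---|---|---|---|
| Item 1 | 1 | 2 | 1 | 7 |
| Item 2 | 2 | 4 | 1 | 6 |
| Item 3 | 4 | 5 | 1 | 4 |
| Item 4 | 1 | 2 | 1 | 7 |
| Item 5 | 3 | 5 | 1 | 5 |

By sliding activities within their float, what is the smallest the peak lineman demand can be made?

Early-start (Item 1@1, Item 2@1, Item 3@1, Item 4@1, Item 5@1) gives peak 18: h1:18  h2:14  h3:10  h4:5  h5:0  h6:0  h7:0  h8:0.
Shift Item 3→2, Item 5→6.
Schedule Item 1@1, Item 2@1, Item 3@2, Item 4@1, Item 5@6: h1:8  h2:9  h3:5  h4:5  h5:5  h6:5  h7:5  h8:5 — peak 9.

9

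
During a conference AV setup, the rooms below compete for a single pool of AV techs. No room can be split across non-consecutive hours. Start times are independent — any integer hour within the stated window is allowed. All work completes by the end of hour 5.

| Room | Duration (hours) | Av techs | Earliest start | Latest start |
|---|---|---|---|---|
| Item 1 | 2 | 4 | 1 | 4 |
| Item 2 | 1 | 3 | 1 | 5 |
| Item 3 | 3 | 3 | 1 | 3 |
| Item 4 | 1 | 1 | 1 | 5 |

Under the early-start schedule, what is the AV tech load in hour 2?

7

At early start, hour 2 has: Item 1, Item 3.
Demand: 4 + 3 = 7.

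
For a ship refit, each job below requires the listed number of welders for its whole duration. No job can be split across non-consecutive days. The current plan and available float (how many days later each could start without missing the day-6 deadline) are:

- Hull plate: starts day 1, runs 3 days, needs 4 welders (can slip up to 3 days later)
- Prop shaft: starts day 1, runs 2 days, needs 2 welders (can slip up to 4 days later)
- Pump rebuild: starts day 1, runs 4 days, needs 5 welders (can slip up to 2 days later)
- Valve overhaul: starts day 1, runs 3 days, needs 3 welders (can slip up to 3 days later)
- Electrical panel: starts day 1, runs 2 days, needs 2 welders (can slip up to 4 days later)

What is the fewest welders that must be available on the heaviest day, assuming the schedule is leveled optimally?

Early-start (Hull plate@1, Prop shaft@1, Pump rebuild@1, Valve overhaul@1, Electrical panel@1) gives peak 16: d1:16  d2:16  d3:12  d4:5  d5:0  d6:0.
Shift Pump rebuild→3, Valve overhaul→4.
Schedule Hull plate@1, Prop shaft@1, Pump rebuild@3, Valve overhaul@4, Electrical panel@1: d1:8  d2:8  d3:9  d4:8  d5:8  d6:8 — peak 9.
Total welder-days = 49 over 6 days ⇒ peak ≥ ⌈49/6⌉ = 9, so 9 is optimal.

9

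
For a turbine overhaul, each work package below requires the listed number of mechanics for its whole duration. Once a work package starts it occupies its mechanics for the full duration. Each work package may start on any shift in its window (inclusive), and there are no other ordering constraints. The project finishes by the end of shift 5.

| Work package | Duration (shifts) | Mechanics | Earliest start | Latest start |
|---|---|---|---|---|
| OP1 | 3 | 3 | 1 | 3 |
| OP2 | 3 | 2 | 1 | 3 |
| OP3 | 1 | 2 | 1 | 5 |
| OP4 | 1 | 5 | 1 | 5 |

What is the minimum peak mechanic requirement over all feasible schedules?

5

Early-start (OP1@1, OP2@1, OP3@1, OP4@1) gives peak 12: s1:12  s2:5  s3:5  s4:0  s5:0.
Shift OP3→4, OP4→5.
Schedule OP1@1, OP2@1, OP3@4, OP4@5: s1:5  s2:5  s3:5  s4:2  s5:5 — peak 5.
Total mechanic-shifts = 22 over 5 shifts ⇒ peak ≥ ⌈22/5⌉ = 5, so 5 is optimal.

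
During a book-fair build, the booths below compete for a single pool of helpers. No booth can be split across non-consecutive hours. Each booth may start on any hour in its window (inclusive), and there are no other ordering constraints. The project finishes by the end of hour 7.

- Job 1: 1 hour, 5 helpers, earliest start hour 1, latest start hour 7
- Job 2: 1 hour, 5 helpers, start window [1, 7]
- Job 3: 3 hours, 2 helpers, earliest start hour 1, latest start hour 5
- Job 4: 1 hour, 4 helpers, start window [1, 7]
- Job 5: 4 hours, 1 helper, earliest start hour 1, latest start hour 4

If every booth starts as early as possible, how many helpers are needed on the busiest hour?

Early-start schedule: Job 1@1, Job 2@1, Job 3@1, Job 4@1, Job 5@1.
Load per hour: hour 1: 17, hour 2: 3, hour 3: 3, hour 4: 1, hour 5: 0, hour 6: 0, hour 7: 0.
Peak is 17.

17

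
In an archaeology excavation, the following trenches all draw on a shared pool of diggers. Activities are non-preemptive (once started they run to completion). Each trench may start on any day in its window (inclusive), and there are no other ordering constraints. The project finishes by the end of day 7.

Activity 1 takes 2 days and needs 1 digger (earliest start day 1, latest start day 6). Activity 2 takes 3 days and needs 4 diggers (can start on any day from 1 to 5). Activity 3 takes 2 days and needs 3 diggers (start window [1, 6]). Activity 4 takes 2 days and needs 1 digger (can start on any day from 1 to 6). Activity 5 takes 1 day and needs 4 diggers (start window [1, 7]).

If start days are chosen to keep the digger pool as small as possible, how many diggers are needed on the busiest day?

5

Early-start (Activity 1@1, Activity 2@1, Activity 3@1, Activity 4@1, Activity 5@1) gives peak 13: d1:13  d2:9  d3:4  d4:0  d5:0  d6:0  d7:0.
Shift Activity 3→4, Activity 4→3, Activity 5→6.
Schedule Activity 1@1, Activity 2@1, Activity 3@4, Activity 4@3, Activity 5@6: d1:5  d2:5  d3:5  d4:4  d5:3  d6:4  d7:0 — peak 5.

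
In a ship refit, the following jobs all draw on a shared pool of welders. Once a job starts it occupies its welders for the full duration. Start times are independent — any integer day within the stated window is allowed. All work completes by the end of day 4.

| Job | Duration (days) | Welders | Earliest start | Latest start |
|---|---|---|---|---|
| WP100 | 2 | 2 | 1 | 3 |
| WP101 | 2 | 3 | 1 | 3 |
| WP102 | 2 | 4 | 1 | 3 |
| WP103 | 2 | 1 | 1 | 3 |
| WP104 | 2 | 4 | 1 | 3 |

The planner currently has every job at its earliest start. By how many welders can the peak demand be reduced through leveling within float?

7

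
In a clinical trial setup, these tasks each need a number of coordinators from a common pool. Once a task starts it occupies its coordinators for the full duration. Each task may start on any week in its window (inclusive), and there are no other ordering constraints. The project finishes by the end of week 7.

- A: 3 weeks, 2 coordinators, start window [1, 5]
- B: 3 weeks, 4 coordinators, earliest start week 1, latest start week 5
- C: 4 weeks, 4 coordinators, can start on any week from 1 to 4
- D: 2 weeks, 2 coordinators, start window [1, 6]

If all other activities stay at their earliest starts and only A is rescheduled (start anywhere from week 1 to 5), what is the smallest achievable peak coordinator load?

10

A@1: w1:12  w2:12  w3:10  w4:4  w5:0  w6:0  w7:0 → peak 12
A@2: w1:10  w2:12  w3:10  w4:6  w5:0  w6:0  w7:0 → peak 12
A@3: w1:10  w2:10  w3:10  w4:6  w5:2  w6:0  w7:0 → peak 10
A@4: w1:10  w2:10  w3:8  w4:6  w5:2  w6:2  w7:0 → peak 10
A@5: w1:10  w2:10  w3:8  w4:4  w5:2  w6:2  w7:2 → peak 10
Best is A@3, peak 10.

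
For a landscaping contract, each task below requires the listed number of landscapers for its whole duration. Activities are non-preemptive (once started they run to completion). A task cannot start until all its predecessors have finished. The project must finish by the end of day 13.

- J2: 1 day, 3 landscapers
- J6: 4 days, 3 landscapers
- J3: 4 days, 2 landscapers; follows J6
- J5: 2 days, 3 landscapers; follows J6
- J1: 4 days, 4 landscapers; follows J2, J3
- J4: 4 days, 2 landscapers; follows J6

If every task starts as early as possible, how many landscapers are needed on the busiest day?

Early-start schedule: J2@1, J6@1, J3@5, J5@5, J1@9, J4@5.
Load per day: day 1: 6, day 2: 3, day 3: 3, day 4: 3, day 5: 7, day 6: 7, day 7: 4, day 8: 4, day 9: 4, day 10: 4, day 11: 4, day 12: 4, day 13: 0.
Peak is 7.

7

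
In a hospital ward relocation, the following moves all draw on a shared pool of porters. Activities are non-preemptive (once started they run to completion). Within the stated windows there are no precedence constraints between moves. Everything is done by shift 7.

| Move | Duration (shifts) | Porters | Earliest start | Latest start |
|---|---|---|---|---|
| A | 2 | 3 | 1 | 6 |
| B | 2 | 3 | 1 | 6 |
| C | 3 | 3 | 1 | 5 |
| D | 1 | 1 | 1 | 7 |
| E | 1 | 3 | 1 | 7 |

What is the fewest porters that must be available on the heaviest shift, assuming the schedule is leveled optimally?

Early-start (A@1, B@1, C@1, D@1, E@1) gives peak 13: s1:13  s2:9  s3:3  s4:0  s5:0  s6:0  s7:0.
Shift C→3, D→3, E→4.
Schedule A@1, B@1, C@3, D@3, E@4: s1:6  s2:6  s3:4  s4:6  s5:3  s6:0  s7:0 — peak 6.

6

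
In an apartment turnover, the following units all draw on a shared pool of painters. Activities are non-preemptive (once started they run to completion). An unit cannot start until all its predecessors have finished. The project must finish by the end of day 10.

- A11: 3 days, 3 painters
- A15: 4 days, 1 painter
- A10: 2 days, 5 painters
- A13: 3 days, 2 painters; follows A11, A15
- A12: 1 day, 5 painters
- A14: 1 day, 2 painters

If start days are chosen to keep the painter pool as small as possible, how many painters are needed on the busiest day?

Early-start (A11@1, A15@1, A10@1, A13@5, A12@1, A14@1) gives peak 16: d1:16  d2:9  d3:4  d4:1  d5:2  d6:2  d7:2  d8:0  d9:0  d10:0.
Shift A10→5, A13→7, A12→10, A14→4.
Schedule A11@1, A15@1, A10@5, A13@7, A12@10, A14@4: d1:4  d2:4  d3:4  d4:3  d5:5  d6:5  d7:2  d8:2  d9:2  d10:5 — peak 5.

5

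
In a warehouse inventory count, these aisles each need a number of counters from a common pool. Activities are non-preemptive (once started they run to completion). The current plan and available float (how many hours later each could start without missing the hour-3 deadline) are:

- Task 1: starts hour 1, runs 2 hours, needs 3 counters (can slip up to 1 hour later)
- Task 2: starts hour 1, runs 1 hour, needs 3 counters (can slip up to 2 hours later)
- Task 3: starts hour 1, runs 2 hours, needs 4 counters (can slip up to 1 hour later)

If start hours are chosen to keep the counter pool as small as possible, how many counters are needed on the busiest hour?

7

Early-start (Task 1@1, Task 2@1, Task 3@1) gives peak 10: h1:10  h2:7  h3:0.
Shift Task 3→2.
Schedule Task 1@1, Task 2@1, Task 3@2: h1:6  h2:7  h3:4 — peak 7.
No arrangement of the 12 feasible schedules does better.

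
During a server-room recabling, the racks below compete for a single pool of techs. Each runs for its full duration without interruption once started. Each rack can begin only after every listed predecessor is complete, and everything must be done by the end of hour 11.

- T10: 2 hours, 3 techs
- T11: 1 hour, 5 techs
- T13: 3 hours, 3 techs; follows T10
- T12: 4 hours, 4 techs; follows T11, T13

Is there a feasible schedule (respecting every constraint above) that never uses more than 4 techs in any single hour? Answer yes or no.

The minimum achievable peak is 5; 4 < 5, so no feasible schedule stays within the cap.

no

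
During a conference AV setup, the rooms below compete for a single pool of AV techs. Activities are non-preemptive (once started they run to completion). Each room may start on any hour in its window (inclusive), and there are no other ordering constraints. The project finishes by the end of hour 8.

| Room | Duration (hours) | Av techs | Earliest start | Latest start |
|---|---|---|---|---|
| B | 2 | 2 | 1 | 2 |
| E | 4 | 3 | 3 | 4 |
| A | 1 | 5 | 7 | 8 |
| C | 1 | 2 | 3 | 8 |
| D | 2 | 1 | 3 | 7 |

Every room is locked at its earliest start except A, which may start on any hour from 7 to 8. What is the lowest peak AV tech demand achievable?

A@7: h1:2  h2:2  h3:6  h4:4  h5:3  h6:3  h7:5  h8:0 → peak 6
A@8: h1:2  h2:2  h3:6  h4:4  h5:3  h6:3  h7:0  h8:5 → peak 6
Best is A@7, peak 6.

6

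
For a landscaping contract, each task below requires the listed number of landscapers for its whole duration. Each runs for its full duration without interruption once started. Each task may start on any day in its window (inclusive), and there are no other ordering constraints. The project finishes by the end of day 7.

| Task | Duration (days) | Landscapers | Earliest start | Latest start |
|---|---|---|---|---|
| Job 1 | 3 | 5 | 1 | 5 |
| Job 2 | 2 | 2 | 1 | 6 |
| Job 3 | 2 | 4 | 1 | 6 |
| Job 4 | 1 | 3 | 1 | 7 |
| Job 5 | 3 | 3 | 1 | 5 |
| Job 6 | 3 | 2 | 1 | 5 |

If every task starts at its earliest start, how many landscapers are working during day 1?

19

At early start, day 1 has: Job 1, Job 2, Job 3, Job 4, Job 5, Job 6.
Demand: 5 + 2 + 4 + 3 + 3 + 2 = 19.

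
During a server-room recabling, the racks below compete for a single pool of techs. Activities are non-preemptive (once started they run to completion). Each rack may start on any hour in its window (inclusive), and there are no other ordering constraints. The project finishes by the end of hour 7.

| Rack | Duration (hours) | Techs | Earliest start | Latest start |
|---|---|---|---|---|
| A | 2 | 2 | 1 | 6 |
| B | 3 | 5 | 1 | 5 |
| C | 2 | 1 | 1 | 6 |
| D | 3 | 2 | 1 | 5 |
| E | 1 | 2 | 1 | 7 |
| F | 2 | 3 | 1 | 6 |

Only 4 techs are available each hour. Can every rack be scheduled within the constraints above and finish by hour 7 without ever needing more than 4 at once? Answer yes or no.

Total tech-hours = 35; over 7 hours the average is 35/7 > 4, so some hour must exceed 4.

no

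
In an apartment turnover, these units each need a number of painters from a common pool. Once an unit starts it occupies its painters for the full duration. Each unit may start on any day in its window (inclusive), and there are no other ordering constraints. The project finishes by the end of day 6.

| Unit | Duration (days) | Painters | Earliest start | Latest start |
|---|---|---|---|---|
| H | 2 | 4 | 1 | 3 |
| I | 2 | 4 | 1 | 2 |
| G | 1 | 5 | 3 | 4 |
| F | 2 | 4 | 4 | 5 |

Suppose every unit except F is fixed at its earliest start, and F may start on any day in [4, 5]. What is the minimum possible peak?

F@4: d1:8  d2:8  d3:5  d4:4  d5:4  d6:0 → peak 8
F@5: d1:8  d2:8  d3:5  d4:0  d5:4  d6:4 → peak 8
Best is F@4, peak 8.

8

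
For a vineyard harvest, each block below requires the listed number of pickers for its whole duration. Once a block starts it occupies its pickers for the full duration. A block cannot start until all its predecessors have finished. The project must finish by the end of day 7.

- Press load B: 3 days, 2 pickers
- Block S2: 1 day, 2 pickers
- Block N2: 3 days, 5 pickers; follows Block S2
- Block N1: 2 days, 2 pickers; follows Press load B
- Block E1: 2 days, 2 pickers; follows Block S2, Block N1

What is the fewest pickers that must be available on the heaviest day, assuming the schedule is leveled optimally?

7

Schedule Press load B@1, Block S2@1, Block N2@2, Block N1@4, Block E1@6: d1:4  d2:7  d3:7  d4:7  d5:2  d6:2  d7:2 — peak 7.
No arrangement of the 10 feasible schedules does better.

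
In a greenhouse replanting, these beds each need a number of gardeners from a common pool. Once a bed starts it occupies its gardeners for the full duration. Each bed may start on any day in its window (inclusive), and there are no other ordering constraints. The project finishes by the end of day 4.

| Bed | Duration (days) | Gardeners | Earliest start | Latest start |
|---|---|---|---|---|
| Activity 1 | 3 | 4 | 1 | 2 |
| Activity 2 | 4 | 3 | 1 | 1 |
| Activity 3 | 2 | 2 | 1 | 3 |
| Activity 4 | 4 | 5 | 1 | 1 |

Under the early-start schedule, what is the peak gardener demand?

14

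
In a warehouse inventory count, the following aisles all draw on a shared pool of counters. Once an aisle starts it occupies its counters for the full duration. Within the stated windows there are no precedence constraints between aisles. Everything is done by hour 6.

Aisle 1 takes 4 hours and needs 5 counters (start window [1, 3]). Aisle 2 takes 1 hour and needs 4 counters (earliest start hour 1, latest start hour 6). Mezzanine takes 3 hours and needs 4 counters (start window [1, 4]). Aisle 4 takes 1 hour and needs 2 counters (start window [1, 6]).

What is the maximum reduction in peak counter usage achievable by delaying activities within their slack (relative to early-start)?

6

Early-start peak: h1:15  h2:9  h3:9  h4:5  h5:0  h6:0 ⇒ 15.
Leveled (Aisle 1@1, Aisle 2@1, Mezzanine@2, Aisle 4@5): h1:9  h2:9  h3:9  h4:9  h5:2  h6:0 ⇒ 9.
Reduction 15 − 9 = 6.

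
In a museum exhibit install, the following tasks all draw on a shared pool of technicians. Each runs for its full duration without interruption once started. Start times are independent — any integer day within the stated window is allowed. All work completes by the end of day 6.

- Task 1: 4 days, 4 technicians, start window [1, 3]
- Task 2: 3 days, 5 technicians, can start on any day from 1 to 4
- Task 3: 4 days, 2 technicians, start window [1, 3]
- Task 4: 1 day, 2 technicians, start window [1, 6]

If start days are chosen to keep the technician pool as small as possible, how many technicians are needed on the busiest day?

Early-start (Task 1@1, Task 2@1, Task 3@1, Task 4@1) gives peak 13: d1:13  d2:11  d3:11  d4:6  d5:0  d6:0.
Shift Task 4→4.
Schedule Task 1@1, Task 2@1, Task 3@1, Task 4@4: d1:11  d2:11  d3:11  d4:8  d5:0  d6:0 — peak 11.

11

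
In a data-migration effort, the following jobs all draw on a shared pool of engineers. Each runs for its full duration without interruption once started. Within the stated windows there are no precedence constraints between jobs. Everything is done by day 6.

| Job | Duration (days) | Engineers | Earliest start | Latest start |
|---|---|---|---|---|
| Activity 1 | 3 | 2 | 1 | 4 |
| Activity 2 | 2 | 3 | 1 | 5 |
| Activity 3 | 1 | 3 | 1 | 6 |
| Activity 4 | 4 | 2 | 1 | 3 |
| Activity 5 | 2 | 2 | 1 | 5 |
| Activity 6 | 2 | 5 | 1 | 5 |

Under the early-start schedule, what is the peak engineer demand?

Early-start schedule: Activity 1@1, Activity 2@1, Activity 3@1, Activity 4@1, Activity 5@1, Activity 6@1.
Load per day: day 1: 17, day 2: 14, day 3: 4, day 4: 2, day 5: 0, day 6: 0.
Peak is 17.

17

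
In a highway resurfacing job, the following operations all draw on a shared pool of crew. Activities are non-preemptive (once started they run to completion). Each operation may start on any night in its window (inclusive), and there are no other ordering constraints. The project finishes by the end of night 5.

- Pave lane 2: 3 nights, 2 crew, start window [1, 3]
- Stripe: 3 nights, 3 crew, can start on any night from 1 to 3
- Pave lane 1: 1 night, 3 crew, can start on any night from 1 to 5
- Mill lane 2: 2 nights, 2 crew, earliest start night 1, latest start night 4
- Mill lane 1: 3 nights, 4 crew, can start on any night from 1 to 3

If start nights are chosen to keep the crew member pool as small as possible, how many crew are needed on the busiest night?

Early-start (Pave lane 2@1, Stripe@1, Pave lane 1@1, Mill lane 2@1, Mill lane 1@1) gives peak 14: n1:14  n2:11  n3:9  n4:0  n5:0.
Shift Mill lane 2→4, Mill lane 1→2.
Schedule Pave lane 2@1, Stripe@1, Pave lane 1@1, Mill lane 2@4, Mill lane 1@2: n1:8  n2:9  n3:9  n4:6  n5:2 — peak 9.

9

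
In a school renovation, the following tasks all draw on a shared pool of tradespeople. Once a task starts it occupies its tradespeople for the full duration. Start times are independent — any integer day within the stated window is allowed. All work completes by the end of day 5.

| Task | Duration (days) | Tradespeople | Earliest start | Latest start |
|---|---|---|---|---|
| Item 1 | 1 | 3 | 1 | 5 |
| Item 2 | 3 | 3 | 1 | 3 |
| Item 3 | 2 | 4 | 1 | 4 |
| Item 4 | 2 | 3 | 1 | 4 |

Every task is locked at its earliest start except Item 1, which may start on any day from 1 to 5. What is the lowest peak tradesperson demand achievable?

Item 1@1: d1:13  d2:10  d3:3  d4:0  d5:0 → peak 13
Item 1@2: d1:10  d2:13  d3:3  d4:0  d5:0 → peak 13
Item 1@3: d1:10  d2:10  d3:6  d4:0  d5:0 → peak 10
Item 1@4: d1:10  d2:10  d3:3  d4:3  d5:0 → peak 10
Item 1@5: d1:10  d2:10  d3:3  d4:0  d5:3 → peak 10
Best is Item 1@3, peak 10.

10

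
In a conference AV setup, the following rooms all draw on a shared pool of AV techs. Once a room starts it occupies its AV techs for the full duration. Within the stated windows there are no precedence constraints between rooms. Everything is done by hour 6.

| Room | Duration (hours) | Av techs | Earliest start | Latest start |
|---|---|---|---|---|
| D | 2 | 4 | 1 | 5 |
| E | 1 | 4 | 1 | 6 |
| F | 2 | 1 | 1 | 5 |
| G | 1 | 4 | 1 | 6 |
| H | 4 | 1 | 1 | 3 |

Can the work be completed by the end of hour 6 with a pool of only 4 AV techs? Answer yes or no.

no

The minimum achievable peak is 5; 4 < 5, so no feasible schedule stays within the cap.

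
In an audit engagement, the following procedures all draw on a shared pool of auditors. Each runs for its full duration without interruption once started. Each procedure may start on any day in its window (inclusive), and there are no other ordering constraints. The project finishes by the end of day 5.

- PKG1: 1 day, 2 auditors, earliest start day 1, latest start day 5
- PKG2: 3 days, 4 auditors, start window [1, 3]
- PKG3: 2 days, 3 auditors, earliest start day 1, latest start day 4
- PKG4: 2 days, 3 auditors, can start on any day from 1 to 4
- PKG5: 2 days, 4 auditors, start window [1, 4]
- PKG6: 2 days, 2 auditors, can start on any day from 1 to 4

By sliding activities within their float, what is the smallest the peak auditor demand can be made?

Early-start (PKG1@1, PKG2@1, PKG3@1, PKG4@1, PKG5@1, PKG6@1) gives peak 18: d1:18  d2:16  d3:4  d4:0  d5:0.
Shift PKG3→4, PKG4→4, PKG5→2, PKG6→4.
Schedule PKG1@1, PKG2@1, PKG3@4, PKG4@4, PKG5@2, PKG6@4: d1:6  d2:8  d3:8  d4:8  d5:8 — peak 8.
Total auditor-days = 38 over 5 days ⇒ peak ≥ ⌈38/5⌉ = 8, so 8 is optimal.

8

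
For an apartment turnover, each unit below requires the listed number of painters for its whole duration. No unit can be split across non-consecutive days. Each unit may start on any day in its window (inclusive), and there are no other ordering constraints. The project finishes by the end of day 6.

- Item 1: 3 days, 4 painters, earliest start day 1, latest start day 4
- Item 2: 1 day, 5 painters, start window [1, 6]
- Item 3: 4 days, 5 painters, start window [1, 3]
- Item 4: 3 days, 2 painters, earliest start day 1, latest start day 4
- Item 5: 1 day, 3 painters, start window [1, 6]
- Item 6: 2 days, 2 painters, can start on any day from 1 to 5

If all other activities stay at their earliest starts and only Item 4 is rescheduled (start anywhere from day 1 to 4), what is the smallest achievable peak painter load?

Item 4@1: d1:21  d2:13  d3:11  d4:5  d5:0  d6:0 → peak 21
Item 4@2: d1:19  d2:13  d3:11  d4:7  d5:0  d6:0 → peak 19
Item 4@3: d1:19  d2:11  d3:11  d4:7  d5:2  d6:0 → peak 19
Item 4@4: d1:19  d2:11  d3:9  d4:7  d5:2  d6:2 → peak 19
Best is Item 4@2, peak 19.

19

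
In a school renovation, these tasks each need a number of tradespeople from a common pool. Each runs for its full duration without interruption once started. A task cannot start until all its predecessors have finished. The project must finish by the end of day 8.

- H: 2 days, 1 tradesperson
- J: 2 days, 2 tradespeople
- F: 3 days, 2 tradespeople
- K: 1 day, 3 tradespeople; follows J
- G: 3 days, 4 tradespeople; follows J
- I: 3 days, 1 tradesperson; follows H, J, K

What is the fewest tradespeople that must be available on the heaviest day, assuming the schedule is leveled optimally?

Early-start (H@1, J@1, F@1, K@3, G@3, I@4) gives peak 9: d1:5  d2:5  d3:9  d4:5  d5:5  d6:1  d7:0  d8:0.
Shift G→4.
Schedule H@1, J@1, F@1, K@3, G@4, I@4: d1:5  d2:5  d3:5  d4:5  d5:5  d6:5  d7:0  d8:0 — peak 5.

5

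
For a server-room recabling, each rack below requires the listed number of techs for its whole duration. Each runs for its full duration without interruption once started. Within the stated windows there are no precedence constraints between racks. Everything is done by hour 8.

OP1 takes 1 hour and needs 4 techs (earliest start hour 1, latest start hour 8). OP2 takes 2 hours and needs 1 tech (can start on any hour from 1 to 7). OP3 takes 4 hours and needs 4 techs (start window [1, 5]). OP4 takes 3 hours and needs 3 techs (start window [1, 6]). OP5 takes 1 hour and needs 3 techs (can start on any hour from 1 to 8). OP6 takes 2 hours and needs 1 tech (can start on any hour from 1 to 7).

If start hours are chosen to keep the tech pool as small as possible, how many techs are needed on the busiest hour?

Early-start (OP1@1, OP2@1, OP3@1, OP4@1, OP5@1, OP6@1) gives peak 16: h1:16  h2:9  h3:7  h4:4  h5:0  h6:0  h7:0  h8:0.
Shift OP3→2, OP4→6, OP5→6.
Schedule OP1@1, OP2@1, OP3@2, OP4@6, OP5@6, OP6@1: h1:6  h2:6  h3:4  h4:4  h5:4  h6:6  h7:3  h8:3 — peak 6.

6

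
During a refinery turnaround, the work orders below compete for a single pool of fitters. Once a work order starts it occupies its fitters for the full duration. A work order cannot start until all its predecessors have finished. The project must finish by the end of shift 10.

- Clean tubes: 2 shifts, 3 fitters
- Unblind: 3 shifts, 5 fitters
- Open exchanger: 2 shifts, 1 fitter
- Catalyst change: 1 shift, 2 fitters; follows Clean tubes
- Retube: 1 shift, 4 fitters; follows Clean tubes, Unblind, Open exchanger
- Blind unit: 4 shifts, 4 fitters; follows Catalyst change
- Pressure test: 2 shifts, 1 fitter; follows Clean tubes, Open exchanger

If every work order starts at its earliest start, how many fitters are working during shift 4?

9

At early start, shift 4 has: Retube, Blind unit, Pressure test.
Demand: 4 + 4 + 1 = 9.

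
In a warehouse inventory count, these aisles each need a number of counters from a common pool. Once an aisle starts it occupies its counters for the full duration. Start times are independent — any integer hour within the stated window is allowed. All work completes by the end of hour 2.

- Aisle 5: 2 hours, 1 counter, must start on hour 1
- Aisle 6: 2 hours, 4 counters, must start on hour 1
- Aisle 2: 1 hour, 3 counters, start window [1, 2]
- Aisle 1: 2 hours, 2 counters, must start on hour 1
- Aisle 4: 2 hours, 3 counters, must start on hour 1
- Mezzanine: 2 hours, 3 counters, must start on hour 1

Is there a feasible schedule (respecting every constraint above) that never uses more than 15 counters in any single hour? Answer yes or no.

no

The minimum achievable peak is 16; 15 < 16, so no feasible schedule stays within the cap.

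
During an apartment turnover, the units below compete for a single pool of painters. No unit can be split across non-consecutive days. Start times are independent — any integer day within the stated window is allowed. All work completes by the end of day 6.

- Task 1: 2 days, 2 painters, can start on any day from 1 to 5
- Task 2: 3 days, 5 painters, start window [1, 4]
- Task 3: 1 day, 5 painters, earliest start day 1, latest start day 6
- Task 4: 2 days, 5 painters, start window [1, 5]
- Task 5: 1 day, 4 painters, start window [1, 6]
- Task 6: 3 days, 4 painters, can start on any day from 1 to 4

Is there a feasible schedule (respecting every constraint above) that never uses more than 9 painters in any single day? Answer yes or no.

Schedule Task 1@1, Task 2@1, Task 3@4, Task 4@5, Task 5@3, Task 6@4: d1:7  d2:7  d3:9  d4:9  d5:9  d6:9 — peak 9 ≤ 9.

yes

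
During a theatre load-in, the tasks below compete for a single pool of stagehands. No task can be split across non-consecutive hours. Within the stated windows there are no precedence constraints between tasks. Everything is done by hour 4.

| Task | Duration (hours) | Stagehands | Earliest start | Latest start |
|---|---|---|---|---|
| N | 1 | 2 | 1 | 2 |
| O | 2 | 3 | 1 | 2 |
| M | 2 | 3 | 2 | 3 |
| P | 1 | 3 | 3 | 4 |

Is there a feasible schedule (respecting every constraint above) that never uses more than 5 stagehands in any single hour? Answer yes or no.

The minimum achievable peak is 6; 5 < 6, so no feasible schedule stays within the cap.

no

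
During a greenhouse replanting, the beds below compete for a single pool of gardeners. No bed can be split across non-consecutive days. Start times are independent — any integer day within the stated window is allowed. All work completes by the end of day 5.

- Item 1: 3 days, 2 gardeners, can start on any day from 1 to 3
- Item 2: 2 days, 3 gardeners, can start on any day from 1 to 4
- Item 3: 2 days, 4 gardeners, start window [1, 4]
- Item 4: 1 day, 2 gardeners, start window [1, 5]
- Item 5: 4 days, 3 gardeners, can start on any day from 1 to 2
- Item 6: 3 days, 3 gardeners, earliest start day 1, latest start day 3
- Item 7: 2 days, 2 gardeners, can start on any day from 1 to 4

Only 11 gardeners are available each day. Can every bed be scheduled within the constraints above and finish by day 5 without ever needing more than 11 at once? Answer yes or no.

yes

Schedule Item 1@1, Item 2@1, Item 3@4, Item 4@1, Item 5@1, Item 6@3, Item 7@2: d1:10  d2:10  d3:10  d4:10  d5:7 — peak 10 ≤ 11.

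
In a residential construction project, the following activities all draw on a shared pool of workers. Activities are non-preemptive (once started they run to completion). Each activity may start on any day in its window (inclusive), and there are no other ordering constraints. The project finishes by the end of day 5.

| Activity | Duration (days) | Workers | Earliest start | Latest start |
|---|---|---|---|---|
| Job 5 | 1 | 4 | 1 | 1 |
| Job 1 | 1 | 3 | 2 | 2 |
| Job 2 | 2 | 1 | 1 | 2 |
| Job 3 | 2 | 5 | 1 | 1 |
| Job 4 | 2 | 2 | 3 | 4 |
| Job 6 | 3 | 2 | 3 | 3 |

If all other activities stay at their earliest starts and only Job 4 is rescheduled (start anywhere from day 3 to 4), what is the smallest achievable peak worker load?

Job 4@3: d1:10  d2:9  d3:4  d4:4  d5:2 → peak 10
Job 4@4: d1:10  d2:9  d3:2  d4:4  d5:4 → peak 10
Best is Job 4@3, peak 10.

10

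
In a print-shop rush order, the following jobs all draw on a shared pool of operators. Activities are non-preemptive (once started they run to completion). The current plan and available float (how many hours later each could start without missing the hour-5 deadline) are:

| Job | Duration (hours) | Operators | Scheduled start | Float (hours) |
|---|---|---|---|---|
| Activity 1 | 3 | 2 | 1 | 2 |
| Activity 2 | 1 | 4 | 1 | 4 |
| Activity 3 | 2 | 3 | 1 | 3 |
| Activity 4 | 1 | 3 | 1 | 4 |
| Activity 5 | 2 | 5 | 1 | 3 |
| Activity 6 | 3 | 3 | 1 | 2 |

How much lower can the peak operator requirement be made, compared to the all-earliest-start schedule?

12

Early-start peak: h1:20  h2:13  h3:5  h4:0  h5:0 ⇒ 20.
Leveled (Activity 1@1, Activity 2@1, Activity 3@2, Activity 4@2, Activity 5@4, Activity 6@3): h1:6  h2:8  h3:8  h4:8  h5:8 ⇒ 8.
Reduction 20 − 8 = 12.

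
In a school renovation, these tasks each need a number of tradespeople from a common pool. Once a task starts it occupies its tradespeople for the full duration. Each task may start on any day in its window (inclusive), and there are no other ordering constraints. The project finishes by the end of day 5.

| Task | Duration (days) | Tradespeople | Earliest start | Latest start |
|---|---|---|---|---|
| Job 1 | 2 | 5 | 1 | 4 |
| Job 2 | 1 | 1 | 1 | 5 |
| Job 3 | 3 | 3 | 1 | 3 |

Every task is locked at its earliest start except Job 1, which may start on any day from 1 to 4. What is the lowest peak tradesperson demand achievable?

5

Job 1@1: d1:9  d2:8  d3:3  d4:0  d5:0 → peak 9
Job 1@2: d1:4  d2:8  d3:8  d4:0  d5:0 → peak 8
Job 1@3: d1:4  d2:3  d3:8  d4:5  d5:0 → peak 8
Job 1@4: d1:4  d2:3  d3:3  d4:5  d5:5 → peak 5
Best is Job 1@4, peak 5.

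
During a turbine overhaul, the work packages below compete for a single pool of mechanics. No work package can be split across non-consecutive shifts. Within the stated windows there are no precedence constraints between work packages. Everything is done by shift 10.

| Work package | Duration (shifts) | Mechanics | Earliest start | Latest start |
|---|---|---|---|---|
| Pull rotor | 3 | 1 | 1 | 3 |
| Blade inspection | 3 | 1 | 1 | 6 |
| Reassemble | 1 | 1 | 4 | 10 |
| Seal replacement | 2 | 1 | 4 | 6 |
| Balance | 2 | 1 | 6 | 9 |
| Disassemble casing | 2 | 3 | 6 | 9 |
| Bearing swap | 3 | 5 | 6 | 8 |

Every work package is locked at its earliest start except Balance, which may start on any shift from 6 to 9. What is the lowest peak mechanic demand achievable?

8

Balance@6: s1:2  s2:2  s3:2  s4:2  s5:1  s6:9  s7:9  s8:5  s9:0  s10:0 → peak 9
Balance@7: s1:2  s2:2  s3:2  s4:2  s5:1  s6:8  s7:9  s8:6  s9:0  s10:0 → peak 9
Balance@8: s1:2  s2:2  s3:2  s4:2  s5:1  s6:8  s7:8  s8:6  s9:1  s10:0 → peak 8
Balance@9: s1:2  s2:2  s3:2  s4:2  s5:1  s6:8  s7:8  s8:5  s9:1  s10:1 → peak 8
Best is Balance@8, peak 8.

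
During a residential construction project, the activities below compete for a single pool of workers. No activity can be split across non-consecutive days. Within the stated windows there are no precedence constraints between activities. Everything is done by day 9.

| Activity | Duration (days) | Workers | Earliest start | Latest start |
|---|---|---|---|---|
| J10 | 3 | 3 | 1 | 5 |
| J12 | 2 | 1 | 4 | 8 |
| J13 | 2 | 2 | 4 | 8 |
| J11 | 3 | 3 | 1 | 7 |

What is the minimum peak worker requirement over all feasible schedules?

Early-start (J10@1, J12@4, J13@4, J11@1) gives peak 6: d1:6  d2:6  d3:6  d4:3  d5:3  d6:0  d7:0  d8:0  d9:0.
Shift J11→6.
Schedule J10@1, J12@4, J13@4, J11@6: d1:3  d2:3  d3:3  d4:3  d5:3  d6:3  d7:3  d8:3  d9:0 — peak 3.
Total worker-days = 24 over 9 days ⇒ peak ≥ ⌈24/9⌉ = 3, so 3 is optimal.

3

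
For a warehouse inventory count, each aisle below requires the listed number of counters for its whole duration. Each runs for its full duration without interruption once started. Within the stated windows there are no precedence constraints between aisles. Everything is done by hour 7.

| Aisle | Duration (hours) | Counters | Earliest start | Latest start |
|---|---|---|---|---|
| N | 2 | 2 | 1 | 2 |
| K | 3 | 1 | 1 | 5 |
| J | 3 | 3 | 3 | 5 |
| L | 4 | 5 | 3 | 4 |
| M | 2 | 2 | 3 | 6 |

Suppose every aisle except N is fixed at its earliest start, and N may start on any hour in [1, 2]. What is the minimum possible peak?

11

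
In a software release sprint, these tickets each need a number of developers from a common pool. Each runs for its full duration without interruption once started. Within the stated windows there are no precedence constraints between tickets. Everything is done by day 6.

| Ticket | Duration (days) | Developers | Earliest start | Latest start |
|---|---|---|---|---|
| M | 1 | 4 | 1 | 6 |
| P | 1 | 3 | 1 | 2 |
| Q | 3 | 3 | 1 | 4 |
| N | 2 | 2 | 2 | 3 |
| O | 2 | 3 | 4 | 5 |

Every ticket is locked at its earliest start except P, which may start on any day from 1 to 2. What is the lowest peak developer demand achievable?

P@1: d1:10  d2:5  d3:5  d4:3  d5:3  d6:0 → peak 10
P@2: d1:7  d2:8  d3:5  d4:3  d5:3  d6:0 → peak 8
Best is P@2, peak 8.

8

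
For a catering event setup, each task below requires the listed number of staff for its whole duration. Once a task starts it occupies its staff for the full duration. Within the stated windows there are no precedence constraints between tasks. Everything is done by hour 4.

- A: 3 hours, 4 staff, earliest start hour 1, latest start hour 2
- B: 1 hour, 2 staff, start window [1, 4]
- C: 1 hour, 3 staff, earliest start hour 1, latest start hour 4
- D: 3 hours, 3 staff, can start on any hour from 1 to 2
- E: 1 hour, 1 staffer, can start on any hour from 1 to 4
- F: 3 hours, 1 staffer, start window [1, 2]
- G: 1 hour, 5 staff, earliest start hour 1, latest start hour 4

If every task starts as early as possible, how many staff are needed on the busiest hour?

Early-start schedule: A@1, B@1, C@1, D@1, E@1, F@1, G@1.
Load per hour: hour 1: 19, hour 2: 8, hour 3: 8, hour 4: 0.
Peak is 19.

19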